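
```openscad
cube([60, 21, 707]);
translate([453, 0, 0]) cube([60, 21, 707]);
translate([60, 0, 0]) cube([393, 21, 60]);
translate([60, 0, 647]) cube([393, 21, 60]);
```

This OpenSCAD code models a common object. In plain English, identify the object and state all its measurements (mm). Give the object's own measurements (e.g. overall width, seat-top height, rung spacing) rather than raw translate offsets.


A rectangular picture frame lying in the x–z plane (depth along y). The opening is 393 mm wide (x) by 587 mm tall (z), surrounded by a border 60 mm wide on all four sides. The frame is 21 mm deep and is made of two full-height vertical stiles with two horizontal rails fitted between them.


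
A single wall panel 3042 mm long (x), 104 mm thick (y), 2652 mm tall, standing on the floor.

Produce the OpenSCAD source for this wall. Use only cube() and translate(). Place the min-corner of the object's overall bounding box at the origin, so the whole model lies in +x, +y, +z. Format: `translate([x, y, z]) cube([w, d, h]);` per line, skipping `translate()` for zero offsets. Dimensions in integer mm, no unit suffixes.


cube([3042, 104, 2652]);


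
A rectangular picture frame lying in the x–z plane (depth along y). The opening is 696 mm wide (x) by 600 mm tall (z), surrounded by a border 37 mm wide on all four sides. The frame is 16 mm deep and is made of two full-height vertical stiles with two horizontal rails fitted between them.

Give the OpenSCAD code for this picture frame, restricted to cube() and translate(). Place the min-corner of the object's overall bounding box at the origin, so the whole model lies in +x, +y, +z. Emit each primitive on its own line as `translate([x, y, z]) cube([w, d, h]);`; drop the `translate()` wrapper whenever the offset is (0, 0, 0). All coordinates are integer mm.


cube([37, 16, 674]);
translate([733, 0, 0]) cube([37, 16, 674]);
translate([37, 0, 0]) cube([696, 16, 37]);
translate([37, 0, 637]) cube([696, 16, 37]);


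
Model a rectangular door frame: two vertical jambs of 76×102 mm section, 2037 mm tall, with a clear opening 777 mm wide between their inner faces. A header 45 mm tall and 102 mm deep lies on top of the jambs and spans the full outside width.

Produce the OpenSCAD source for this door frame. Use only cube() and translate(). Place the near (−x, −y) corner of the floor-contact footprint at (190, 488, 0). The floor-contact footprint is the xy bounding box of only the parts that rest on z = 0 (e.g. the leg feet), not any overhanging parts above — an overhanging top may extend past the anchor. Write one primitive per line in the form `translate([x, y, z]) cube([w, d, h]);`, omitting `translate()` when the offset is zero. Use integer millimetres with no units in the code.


translate([190, 488, 0]) cube([76, 102, 2037]);
translate([1043, 488, 0]) cube([76, 102, 2037]);
translate([190, 488, 2037]) cube([929, 102, 45]);


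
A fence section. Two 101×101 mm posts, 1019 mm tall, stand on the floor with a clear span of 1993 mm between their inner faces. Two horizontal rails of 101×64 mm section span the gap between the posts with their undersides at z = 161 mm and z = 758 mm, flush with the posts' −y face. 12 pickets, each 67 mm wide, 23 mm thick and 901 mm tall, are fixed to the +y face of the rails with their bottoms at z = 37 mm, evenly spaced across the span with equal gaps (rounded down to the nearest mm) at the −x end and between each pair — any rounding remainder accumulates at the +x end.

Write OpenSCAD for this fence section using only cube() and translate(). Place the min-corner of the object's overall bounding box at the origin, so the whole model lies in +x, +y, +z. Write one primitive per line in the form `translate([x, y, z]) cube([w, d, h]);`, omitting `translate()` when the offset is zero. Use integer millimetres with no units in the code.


cube([101, 101, 1019]);
translate([2094, 0, 0]) cube([101, 101, 1019]);
translate([101, 0, 161]) cube([1993, 101, 64]);
translate([101, 0, 758]) cube([1993, 101, 64]);
translate([192, 101, 37]) cube([67, 23, 901]);
translate([350, 101, 37]) cube([67, 23, 901]);
translate([508, 101, 37]) cube([67, 23, 901]);
translate([666, 101, 37]) cube([67, 23, 901]);
translate([824, 101, 37]) cube([67, 23, 901]);
translate([982, 101, 37]) cube([67, 23, 901]);
translate([1140, 101, 37]) cube([67, 23, 901]);
translate([1298, 101, 37]) cube([67, 23, 901]);
translate([1456, 101, 37]) cube([67, 23, 901]);
translate([1614, 101, 37]) cube([67, 23, 901]);
translate([1772, 101, 37]) cube([67, 23, 901]);
translate([1930, 101, 37]) cube([67, 23, 901]);


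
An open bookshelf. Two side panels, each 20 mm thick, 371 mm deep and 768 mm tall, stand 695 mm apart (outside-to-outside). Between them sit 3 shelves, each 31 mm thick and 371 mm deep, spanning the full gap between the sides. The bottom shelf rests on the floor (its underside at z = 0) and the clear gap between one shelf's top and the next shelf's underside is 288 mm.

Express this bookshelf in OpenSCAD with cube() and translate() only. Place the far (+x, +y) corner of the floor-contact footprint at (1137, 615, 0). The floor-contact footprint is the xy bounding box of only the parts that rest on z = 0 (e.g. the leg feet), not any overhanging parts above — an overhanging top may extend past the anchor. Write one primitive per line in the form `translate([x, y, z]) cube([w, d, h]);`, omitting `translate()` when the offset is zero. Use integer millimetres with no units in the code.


translate([442, 244, 0]) cube([20, 371, 768]);
translate([1117, 244, 0]) cube([20, 371, 768]);
translate([462, 244, 0]) cube([655, 371, 31]);
translate([462, 244, 319]) cube([655, 371, 31]);
translate([462, 244, 638]) cube([655, 371, 31]);


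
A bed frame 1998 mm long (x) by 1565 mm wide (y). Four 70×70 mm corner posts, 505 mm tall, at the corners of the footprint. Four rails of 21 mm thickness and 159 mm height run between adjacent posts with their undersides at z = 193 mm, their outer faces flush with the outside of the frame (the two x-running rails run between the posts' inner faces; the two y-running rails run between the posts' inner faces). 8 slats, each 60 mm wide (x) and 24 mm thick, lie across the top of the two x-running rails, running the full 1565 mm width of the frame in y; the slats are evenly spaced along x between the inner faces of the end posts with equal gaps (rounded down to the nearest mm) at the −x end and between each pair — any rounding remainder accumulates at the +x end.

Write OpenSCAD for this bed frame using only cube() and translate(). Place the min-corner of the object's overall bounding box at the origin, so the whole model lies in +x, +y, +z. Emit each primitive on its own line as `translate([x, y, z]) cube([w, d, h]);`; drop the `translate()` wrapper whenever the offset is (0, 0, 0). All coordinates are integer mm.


cube([70, 70, 505]);
translate([0, 1495, 0]) cube([70, 70, 505]);
translate([1928, 0, 0]) cube([70, 70, 505]);
translate([1928, 1495, 0]) cube([70, 70, 505]);
translate([70, 0, 193]) cube([1858, 21, 159]);
translate([70, 1544, 193]) cube([1858, 21, 159]);
translate([0, 70, 193]) cube([21, 1425, 159]);
translate([1977, 70, 193]) cube([21, 1425, 159]);
translate([223, 0, 352]) cube([60, 1565, 24]);
translate([436, 0, 352]) cube([60, 1565, 24]);
translate([649, 0, 352]) cube([60, 1565, 24]);
translate([862, 0, 352]) cube([60, 1565, 24]);
translate([1075, 0, 352]) cube([60, 1565, 24]);
translate([1288, 0, 352]) cube([60, 1565, 24]);
translate([1501, 0, 352]) cube([60, 1565, 24]);
translate([1714, 0, 352]) cube([60, 1565, 24]);


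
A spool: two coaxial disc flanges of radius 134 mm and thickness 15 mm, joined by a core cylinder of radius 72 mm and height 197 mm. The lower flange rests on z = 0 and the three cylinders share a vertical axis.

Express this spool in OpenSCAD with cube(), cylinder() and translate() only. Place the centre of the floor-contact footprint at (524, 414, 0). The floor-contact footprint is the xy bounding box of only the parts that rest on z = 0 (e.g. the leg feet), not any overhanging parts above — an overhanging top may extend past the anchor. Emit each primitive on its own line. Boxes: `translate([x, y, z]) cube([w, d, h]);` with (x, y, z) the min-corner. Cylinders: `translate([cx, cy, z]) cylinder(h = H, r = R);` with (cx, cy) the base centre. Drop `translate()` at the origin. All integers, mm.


translate([524, 414, 0]) cylinder(h = 15, r = 134);
translate([524, 414, 15]) cylinder(h = 197, r = 72);
translate([524, 414, 212]) cylinder(h = 15, r = 134);


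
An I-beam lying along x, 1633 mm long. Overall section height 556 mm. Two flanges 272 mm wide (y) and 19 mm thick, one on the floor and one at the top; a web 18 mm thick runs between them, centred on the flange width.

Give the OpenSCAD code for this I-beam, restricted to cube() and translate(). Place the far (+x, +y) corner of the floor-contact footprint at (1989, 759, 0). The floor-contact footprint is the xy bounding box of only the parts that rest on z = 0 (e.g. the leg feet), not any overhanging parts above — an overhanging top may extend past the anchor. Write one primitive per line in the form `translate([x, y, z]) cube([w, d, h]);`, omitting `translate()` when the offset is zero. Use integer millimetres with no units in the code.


translate([356, 487, 0]) cube([1633, 272, 19]);
translate([356, 614, 19]) cube([1633, 18, 518]);
translate([356, 487, 537]) cube([1633, 272, 19]);


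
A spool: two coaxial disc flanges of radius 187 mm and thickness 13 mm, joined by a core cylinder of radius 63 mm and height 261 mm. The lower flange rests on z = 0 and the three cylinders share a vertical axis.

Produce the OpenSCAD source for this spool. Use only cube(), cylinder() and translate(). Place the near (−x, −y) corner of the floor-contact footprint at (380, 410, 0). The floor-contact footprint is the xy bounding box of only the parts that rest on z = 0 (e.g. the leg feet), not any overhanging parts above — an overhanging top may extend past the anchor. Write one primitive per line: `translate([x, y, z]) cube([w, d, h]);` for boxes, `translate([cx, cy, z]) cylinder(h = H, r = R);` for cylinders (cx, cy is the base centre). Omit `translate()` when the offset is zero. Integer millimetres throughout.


translate([567, 597, 0]) cylinder(h = 13, r = 187);
translate([567, 597, 13]) cylinder(h = 261, r = 63);
translate([567, 597, 274]) cylinder(h = 13, r = 187);


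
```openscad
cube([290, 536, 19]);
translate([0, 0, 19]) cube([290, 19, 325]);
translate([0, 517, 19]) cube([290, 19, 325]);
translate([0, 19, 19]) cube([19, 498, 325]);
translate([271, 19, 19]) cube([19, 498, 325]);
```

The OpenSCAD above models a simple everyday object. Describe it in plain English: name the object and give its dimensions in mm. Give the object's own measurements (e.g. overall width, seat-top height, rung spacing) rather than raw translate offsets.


An open-topped rectangular box: outside dimensions 290×536×344 mm, with a uniform wall and base thickness of 19 mm. The base is a full 290×536 slab on the floor; four walls sit on top of the base. The front and back walls (the −y and +y sides) span the full width; the two side walls fit between them.


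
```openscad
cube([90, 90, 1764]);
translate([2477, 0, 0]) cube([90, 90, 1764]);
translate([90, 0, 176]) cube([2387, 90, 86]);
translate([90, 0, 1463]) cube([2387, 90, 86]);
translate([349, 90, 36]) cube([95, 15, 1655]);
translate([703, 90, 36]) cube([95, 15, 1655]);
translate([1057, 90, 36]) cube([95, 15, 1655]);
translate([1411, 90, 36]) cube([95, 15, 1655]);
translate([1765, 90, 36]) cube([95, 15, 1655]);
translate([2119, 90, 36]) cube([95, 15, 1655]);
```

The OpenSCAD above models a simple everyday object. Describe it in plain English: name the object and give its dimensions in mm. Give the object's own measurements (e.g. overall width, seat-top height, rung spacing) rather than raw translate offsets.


A fence section. Two 90×90 mm posts, 1764 mm tall, stand on the floor with a clear span of 2387 mm between their inner faces. Two horizontal rails of 90×86 mm section span the gap between the posts with their undersides at z = 176 mm and z = 1463 mm, flush with the posts' −y face. 6 pickets, each 95 mm wide, 15 mm thick and 1655 mm tall, are fixed to the +y face of the rails with their bottoms at z = 36 mm, spaced across the span with a 259 mm gap after the −x post and between neighbouring pickets, with 263 mm left before the +x post.


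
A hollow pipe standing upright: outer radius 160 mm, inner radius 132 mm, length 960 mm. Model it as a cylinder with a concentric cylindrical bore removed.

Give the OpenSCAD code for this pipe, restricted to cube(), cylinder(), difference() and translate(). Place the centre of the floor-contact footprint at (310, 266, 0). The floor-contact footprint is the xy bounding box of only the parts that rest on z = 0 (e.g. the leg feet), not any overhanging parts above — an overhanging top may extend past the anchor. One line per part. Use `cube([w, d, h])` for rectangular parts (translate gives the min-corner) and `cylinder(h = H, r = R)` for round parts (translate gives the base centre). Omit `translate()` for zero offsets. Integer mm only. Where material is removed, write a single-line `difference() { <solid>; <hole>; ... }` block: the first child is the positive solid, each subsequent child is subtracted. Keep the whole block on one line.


difference() { translate([310, 266, 0]) cylinder(h = 960, r = 160); translate([310, 266, 0]) cylinder(h = 960, r = 132); }


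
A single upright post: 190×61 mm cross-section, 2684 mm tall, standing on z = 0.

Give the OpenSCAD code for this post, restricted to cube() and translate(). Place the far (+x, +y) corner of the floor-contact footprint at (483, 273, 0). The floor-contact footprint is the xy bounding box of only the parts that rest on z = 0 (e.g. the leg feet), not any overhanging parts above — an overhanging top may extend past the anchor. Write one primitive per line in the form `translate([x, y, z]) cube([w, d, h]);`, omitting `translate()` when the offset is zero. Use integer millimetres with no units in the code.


translate([293, 212, 0]) cube([190, 61, 2684]);


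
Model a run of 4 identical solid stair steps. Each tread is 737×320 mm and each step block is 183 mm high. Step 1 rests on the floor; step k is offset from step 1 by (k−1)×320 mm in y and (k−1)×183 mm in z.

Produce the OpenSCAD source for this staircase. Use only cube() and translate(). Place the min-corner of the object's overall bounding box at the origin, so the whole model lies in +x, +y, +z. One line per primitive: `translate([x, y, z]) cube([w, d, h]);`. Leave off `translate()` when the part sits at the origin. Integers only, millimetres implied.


cube([737, 320, 183]);
translate([0, 320, 183]) cube([737, 320, 183]);
translate([0, 640, 366]) cube([737, 320, 183]);
translate([0, 960, 549]) cube([737, 320, 183]);


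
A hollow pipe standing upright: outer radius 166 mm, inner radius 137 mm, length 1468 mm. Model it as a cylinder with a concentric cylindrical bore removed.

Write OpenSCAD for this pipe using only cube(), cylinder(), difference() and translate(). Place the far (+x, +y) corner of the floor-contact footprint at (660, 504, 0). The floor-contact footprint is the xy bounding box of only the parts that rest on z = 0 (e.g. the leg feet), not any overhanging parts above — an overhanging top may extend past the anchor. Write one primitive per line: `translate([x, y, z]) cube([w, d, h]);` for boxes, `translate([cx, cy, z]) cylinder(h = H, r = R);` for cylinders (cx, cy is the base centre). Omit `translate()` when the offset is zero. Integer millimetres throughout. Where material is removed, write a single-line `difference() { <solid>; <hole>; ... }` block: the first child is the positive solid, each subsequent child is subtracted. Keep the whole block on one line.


difference() { translate([494, 338, 0]) cylinder(h = 1468, r = 166); translate([494, 338, 0]) cylinder(h = 1468, r = 137); }


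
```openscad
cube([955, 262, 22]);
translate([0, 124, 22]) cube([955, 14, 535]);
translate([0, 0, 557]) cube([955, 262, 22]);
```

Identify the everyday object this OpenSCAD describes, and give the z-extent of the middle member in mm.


An I-beam. The web height is 535 mm.

Two wide flanges with a thin centred web — an I-beam. Overall 579 mm minus two 22 mm flanges gives a web of 579 − 2·22 = 535 mm.


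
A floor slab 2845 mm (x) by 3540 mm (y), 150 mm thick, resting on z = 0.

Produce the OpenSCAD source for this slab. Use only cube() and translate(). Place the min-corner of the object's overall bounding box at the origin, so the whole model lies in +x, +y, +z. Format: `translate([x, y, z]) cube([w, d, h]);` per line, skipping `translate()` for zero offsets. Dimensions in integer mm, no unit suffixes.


cube([2845, 3540, 150]);


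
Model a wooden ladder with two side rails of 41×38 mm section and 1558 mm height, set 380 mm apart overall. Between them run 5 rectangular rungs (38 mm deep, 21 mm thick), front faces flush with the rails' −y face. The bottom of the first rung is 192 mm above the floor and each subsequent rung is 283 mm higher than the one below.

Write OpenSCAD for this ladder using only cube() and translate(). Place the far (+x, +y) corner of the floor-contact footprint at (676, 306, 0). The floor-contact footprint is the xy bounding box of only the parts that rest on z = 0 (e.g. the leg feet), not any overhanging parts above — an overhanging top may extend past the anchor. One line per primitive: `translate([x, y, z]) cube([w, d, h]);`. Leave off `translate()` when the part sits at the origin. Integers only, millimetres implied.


translate([296, 268, 0]) cube([41, 38, 1558]);
translate([635, 268, 0]) cube([41, 38, 1558]);
translate([337, 268, 192]) cube([298, 38, 21]);
translate([337, 268, 475]) cube([298, 38, 21]);
translate([337, 268, 758]) cube([298, 38, 21]);
translate([337, 268, 1041]) cube([298, 38, 21]);
translate([337, 268, 1324]) cube([298, 38, 21]);


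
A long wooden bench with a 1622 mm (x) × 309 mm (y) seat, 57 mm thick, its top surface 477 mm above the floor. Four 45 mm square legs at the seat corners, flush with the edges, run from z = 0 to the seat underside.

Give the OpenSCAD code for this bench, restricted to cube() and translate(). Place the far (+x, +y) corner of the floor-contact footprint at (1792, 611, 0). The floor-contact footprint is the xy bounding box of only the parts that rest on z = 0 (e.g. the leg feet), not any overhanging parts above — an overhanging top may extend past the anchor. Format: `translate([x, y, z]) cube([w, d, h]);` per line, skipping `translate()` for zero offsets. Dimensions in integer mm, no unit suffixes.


translate([170, 302, 420]) cube([1622, 309, 57]);
translate([170, 302, 0]) cube([45, 45, 420]);
translate([170, 566, 0]) cube([45, 45, 420]);
translate([1747, 302, 0]) cube([45, 45, 420]);
translate([1747, 566, 0]) cube([45, 45, 420]);


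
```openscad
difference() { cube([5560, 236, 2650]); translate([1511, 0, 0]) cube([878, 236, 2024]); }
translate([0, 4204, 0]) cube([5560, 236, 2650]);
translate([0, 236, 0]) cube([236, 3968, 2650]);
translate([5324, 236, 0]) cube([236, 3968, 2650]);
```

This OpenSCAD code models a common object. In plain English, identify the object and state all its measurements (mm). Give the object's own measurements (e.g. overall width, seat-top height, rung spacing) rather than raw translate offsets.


A single room: four walls, each 2650 mm tall and 236 mm thick, enclosing an outside footprint 5560×4440 mm (x × y), no floor or roof. The front and back walls (−y and +y sides) run the full x-width; the side walls fit between their inner faces. A door opening 878 mm wide and 2024 mm tall is cut through the front wall from the floor up, its −x edge 1511 mm from the wall's −x end.


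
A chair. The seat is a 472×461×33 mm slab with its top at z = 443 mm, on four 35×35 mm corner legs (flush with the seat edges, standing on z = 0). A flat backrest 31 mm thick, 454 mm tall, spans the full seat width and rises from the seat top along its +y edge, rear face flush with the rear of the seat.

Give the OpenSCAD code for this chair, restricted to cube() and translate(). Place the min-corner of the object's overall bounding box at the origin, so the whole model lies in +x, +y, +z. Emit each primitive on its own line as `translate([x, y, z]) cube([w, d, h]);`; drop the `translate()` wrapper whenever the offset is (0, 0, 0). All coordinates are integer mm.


translate([0, 0, 410]) cube([472, 461, 33]);
cube([35, 35, 410]);
translate([437, 0, 0]) cube([35, 35, 410]);
translate([0, 426, 0]) cube([35, 35, 410]);
translate([437, 426, 0]) cube([35, 35, 410]);
translate([0, 430, 443]) cube([472, 31, 454]);


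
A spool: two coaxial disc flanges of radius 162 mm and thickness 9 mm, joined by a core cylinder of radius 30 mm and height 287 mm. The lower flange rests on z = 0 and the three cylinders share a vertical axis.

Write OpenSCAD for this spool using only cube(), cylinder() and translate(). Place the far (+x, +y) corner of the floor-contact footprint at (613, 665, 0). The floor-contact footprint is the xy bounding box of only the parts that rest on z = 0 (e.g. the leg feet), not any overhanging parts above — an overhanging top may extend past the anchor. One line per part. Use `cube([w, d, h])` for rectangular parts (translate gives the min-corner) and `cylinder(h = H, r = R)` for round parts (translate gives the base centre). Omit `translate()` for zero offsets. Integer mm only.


translate([451, 503, 0]) cylinder(h = 9, r = 162);
translate([451, 503, 9]) cylinder(h = 287, r = 30);
translate([451, 503, 296]) cylinder(h = 9, r = 162);


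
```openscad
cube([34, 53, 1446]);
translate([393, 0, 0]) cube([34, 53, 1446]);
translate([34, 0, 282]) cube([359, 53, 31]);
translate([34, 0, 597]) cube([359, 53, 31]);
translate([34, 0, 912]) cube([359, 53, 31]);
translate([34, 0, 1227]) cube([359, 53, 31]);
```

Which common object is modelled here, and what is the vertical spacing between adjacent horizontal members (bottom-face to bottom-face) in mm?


A ladder. The rung spacing is 315 mm.

Two tall 34×53 posts with 4 short bars between them — a ladder. Adjacent rungs sit at z = 282 and z = 597, so the spacing is 597 − 282 = 315 mm.


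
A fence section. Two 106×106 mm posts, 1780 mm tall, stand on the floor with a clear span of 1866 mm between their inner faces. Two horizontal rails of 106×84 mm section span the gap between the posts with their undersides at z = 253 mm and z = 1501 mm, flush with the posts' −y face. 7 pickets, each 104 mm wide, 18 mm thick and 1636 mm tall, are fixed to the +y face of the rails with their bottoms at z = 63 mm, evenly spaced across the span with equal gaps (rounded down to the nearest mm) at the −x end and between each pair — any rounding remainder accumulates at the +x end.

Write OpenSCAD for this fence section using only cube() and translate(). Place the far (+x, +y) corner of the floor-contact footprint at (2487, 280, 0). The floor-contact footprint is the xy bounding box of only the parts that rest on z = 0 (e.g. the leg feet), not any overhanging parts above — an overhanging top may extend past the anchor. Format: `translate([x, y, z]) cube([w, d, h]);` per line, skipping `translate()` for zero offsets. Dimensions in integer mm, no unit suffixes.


translate([409, 174, 0]) cube([106, 106, 1780]);
translate([2381, 174, 0]) cube([106, 106, 1780]);
translate([515, 174, 253]) cube([1866, 106, 84]);
translate([515, 174, 1501]) cube([1866, 106, 84]);
translate([657, 280, 63]) cube([104, 18, 1636]);
translate([903, 280, 63]) cube([104, 18, 1636]);
translate([1149, 280, 63]) cube([104, 18, 1636]);
translate([1395, 280, 63]) cube([104, 18, 1636]);
translate([1641, 280, 63]) cube([104, 18, 1636]);
translate([1887, 280, 63]) cube([104, 18, 1636]);
translate([2133, 280, 63]) cube([104, 18, 1636]);


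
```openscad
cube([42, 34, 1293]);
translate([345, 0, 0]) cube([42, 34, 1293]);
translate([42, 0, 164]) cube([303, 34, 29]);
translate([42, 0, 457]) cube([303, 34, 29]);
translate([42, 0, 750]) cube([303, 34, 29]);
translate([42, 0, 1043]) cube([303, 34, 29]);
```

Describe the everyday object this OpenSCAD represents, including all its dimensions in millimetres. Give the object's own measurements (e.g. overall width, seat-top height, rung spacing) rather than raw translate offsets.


A straight ladder. Two 42×34 mm vertical rails, 1293 mm tall, stand 387 mm apart (outside-to-outside) with their front faces coplanar on the −y side. 4 rungs, each 34 mm deep and 29 mm tall, span between the inner faces of the rails, front faces flush with the rails. The lowest rung's underside is at z = 164 mm and rungs are spaced 293 mm apart (underside to underside).


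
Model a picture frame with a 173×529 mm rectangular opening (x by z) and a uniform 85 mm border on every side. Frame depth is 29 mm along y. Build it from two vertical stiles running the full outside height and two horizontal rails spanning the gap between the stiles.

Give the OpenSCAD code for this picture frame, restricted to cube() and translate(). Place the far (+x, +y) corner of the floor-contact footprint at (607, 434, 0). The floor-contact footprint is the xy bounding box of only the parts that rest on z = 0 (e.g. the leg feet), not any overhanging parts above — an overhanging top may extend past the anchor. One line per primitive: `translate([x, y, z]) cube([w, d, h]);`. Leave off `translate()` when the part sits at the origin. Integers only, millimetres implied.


translate([264, 405, 0]) cube([85, 29, 699]);
translate([522, 405, 0]) cube([85, 29, 699]);
translate([349, 405, 0]) cube([173, 29, 85]);
translate([349, 405, 614]) cube([173, 29, 85]);


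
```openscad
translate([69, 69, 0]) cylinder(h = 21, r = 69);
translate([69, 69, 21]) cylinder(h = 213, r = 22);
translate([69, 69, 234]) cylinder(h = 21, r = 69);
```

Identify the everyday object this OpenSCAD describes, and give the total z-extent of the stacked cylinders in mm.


A spool. The overall height is 255 mm.

Three coaxial cylinders, large–small–large — a spool. Two 21 mm flanges and a 213 mm core give 21 + 213 + 21 = 255 mm.


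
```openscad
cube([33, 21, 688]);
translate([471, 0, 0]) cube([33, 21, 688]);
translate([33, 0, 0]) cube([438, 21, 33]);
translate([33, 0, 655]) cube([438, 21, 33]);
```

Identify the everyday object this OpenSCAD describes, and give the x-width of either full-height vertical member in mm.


A picture frame. The border width is 33 mm.

Four thin pieces enclosing a rectangular opening — a picture frame. The two full-height stiles are 688 mm tall; the top rail sits at z = 655 and is 33 mm tall, so the border above the opening is 688 − 655 = 33 mm, matching the stile x-width.


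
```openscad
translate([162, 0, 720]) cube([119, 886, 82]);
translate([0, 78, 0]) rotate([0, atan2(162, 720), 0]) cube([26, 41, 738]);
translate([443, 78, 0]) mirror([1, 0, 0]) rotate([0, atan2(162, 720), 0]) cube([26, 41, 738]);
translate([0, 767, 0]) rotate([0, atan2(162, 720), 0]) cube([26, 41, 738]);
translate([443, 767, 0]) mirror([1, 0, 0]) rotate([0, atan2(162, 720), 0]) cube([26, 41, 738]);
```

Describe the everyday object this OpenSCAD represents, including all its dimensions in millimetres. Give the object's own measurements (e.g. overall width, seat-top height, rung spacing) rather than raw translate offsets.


A sawhorse. A 119×886×82 mm beam (x, y, z) sits on two A-frame leg pairs. Each pair is two raked legs of 26×41 mm section (41 mm along y) splaying symmetrically in x. Each leg rises 720 mm vertically over 162 mm of horizontal reach and is 738 mm long along its own axis. Every leg's outer bottom edge rests on the floor and its outer top edge meets a bottom edge of the beam — the left legs (tilting toward +x) meet the beam's −x bottom edge, the right legs (their mirror images, tilting toward −x) meet its +x bottom edge — so the leg tops tuck under the beam, the beam's underside is 720 mm above the floor, and the feet are 443 mm apart outside-to-outside with the beam centred between them. The two leg pairs are set in 78 mm from either end of the beam.


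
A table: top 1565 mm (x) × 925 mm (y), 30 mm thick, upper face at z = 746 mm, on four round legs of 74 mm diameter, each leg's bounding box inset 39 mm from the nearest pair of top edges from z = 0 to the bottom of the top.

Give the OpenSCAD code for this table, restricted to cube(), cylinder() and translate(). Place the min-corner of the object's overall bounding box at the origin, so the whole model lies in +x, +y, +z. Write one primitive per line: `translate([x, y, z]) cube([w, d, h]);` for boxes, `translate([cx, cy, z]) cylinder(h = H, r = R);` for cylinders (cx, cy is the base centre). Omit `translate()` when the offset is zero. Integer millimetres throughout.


// leg_h = 746 - 30 = 716
translate([0, 0, 716]) cube([1565, 925, 30]);
translate([76, 76, 0]) cylinder(h = 716, r = 37);
translate([1489, 76, 0]) cylinder(h = 716, r = 37);
translate([76, 849, 0]) cylinder(h = 716, r = 37);
translate([1489, 849, 0]) cylinder(h = 716, r = 37);


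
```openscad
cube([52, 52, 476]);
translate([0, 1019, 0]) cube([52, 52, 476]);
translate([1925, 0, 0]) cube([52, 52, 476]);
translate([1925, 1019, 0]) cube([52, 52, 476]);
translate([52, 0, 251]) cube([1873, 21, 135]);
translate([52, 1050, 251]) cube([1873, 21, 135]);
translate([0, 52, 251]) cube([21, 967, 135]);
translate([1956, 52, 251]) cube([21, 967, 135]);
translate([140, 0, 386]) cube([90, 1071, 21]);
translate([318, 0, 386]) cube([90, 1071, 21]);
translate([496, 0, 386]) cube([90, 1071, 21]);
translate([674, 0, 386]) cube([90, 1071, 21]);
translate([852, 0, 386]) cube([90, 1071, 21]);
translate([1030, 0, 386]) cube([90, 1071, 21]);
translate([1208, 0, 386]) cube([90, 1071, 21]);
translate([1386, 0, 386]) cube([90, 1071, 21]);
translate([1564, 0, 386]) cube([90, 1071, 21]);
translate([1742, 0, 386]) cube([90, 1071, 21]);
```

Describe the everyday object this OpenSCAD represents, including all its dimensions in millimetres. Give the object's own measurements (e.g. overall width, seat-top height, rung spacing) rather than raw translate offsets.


A bed frame 1977 mm long (x) by 1071 mm wide (y). Four 52×52 mm corner posts, 476 mm tall, at the corners of the footprint. Four rails of 21 mm thickness and 135 mm height run between adjacent posts with their undersides at z = 251 mm, their outer faces flush with the outside of the frame (the two x-running rails run between the posts' inner faces; the two y-running rails run between the posts' inner faces). 10 slats, each 90 mm wide (x) and 21 mm thick, lie across the top of the two x-running rails, running the full 1071 mm width of the frame in y; along x they sit between the end posts with a 88 mm gap after the −x posts and between neighbouring slats, leaving 93 mm before the +x posts.


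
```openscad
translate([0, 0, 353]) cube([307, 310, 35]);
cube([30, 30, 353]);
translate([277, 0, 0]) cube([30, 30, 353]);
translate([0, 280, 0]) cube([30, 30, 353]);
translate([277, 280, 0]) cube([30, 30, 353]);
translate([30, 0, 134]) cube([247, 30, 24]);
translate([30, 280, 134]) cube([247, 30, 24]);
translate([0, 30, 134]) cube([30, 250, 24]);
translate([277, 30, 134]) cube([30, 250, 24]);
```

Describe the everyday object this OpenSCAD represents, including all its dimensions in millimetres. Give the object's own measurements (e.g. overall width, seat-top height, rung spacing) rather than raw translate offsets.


A simple wooden stool: a rectangular seat 307 mm (x) by 310 mm (y), 35 mm thick, top face at z = 388 mm, on four square legs, each 30×30 mm in cross-section. The legs rest on z = 0, each flush with a corner of the seat. Four stretchers, 30 mm wide and 24 mm tall, connect adjacent legs with their undersides at z = 134 mm, each running between the inner faces of the legs it joins and aligned with the legs' outer faces on the other axis.


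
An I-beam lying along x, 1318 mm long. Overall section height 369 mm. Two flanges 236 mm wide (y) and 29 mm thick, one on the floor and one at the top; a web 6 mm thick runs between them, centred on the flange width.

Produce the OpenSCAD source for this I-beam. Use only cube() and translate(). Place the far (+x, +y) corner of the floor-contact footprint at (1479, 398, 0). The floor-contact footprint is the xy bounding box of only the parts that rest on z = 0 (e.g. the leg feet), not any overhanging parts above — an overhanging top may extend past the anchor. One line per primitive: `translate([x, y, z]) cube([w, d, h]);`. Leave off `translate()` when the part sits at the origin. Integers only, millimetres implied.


translate([161, 162, 0]) cube([1318, 236, 29]);
translate([161, 277, 29]) cube([1318, 6, 311]);
translate([161, 162, 340]) cube([1318, 236, 29]);


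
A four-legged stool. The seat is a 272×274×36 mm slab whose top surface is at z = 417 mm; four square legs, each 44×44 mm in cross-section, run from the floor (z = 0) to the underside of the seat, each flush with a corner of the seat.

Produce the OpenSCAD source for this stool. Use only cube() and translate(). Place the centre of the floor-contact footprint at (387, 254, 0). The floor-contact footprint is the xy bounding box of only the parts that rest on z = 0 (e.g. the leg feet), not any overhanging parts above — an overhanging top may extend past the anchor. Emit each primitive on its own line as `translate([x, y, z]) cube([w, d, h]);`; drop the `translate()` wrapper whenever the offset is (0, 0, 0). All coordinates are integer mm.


translate([251, 117, 381]) cube([272, 274, 36]);
translate([251, 117, 0]) cube([44, 44, 381]);
translate([479, 117, 0]) cube([44, 44, 381]);
translate([251, 347, 0]) cube([44, 44, 381]);
translate([479, 347, 0]) cube([44, 44, 381]);


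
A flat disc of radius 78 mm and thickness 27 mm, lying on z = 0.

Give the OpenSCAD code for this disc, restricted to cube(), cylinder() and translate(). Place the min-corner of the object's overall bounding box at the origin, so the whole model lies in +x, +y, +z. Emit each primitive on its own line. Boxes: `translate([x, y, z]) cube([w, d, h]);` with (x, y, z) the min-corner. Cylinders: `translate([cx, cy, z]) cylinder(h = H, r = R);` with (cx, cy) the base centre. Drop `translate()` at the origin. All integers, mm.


translate([78, 78, 0]) cylinder(h = 27, r = 78);


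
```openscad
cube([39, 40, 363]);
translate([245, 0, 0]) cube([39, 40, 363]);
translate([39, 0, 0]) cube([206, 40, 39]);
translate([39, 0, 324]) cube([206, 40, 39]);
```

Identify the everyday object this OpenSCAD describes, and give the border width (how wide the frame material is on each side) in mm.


A picture frame. The border width is 39 mm.

Four thin pieces enclosing a rectangular opening — a picture frame. The two full-height stiles are 363 mm tall; the top rail sits at z = 324 and is 39 mm tall, so the border above the opening is 363 − 324 = 39 mm, matching the stile x-width.


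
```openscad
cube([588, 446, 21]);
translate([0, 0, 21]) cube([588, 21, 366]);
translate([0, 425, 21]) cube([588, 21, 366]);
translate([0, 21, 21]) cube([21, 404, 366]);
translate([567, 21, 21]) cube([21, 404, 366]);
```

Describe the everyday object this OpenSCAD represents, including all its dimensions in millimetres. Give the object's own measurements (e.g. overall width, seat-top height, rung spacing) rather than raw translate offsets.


An open-topped rectangular box: outside dimensions 588×446×387 mm, with a uniform wall and base thickness of 21 mm. The base is a full 588×446 slab on the floor; four walls sit on top of the base. The front and back walls (the −y and +y sides) span the full width; the two side walls fit between them.


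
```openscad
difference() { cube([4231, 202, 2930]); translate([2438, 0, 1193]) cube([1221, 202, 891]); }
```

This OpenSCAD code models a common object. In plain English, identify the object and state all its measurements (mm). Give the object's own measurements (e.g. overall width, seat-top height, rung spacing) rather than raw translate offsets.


A wall 4231 mm long (x), 202 mm thick (y), 2930 mm tall, with a rectangular window opening cut through it. The opening is 1221 mm wide and 891 mm tall; its sill is at z = 1193 mm and its near (−x) edge is 2438 mm from the wall's −x end. The opening passes through the full wall thickness.


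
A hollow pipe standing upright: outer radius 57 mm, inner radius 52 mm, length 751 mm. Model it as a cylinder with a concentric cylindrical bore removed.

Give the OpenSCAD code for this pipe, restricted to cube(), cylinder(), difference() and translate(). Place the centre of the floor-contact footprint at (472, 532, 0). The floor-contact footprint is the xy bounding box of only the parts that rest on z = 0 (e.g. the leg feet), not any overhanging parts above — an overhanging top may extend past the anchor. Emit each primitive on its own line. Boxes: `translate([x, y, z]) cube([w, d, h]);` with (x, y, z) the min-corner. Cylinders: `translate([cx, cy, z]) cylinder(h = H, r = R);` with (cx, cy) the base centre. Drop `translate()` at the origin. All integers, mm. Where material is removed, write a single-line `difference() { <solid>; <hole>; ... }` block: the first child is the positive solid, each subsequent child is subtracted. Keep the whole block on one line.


difference() { translate([472, 532, 0]) cylinder(h = 751, r = 57); translate([472, 532, 0]) cylinder(h = 751, r = 52); }


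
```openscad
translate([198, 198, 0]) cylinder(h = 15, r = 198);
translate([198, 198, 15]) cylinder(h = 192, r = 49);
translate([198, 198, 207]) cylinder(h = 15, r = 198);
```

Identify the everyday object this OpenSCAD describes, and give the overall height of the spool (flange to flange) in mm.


A spool. The overall height is 222 mm.

Three coaxial cylinders, large–small–large — a spool. Two 15 mm flanges and a 192 mm core give 15 + 192 + 15 = 222 mm.


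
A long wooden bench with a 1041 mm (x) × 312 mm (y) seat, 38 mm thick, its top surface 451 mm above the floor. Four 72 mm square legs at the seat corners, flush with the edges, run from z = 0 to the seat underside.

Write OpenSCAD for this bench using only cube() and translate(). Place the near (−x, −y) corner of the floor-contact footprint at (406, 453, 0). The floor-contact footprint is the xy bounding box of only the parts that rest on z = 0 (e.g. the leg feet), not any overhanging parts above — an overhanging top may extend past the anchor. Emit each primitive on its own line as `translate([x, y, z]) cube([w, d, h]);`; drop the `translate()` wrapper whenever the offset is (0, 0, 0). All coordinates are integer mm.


// leg_h = 451 − 38 = 413
translate([406, 453, 413]) cube([1041, 312, 38]);
translate([406, 453, 0]) cube([72, 72, 413]);
translate([406, 693, 0]) cube([72, 72, 413]);
translate([1375, 453, 0]) cube([72, 72, 413]);
translate([1375, 693, 0]) cube([72, 72, 413]);


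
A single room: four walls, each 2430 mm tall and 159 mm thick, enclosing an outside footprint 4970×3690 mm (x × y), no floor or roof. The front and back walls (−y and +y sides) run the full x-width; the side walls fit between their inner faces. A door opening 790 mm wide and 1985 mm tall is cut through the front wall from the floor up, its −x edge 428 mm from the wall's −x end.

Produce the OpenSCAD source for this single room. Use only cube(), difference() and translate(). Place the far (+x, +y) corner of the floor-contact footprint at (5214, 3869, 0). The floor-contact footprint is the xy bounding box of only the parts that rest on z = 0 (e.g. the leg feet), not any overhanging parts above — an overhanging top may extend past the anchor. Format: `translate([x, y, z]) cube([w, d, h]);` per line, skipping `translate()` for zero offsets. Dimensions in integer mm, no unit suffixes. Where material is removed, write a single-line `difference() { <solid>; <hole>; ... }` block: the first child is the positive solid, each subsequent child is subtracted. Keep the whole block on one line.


difference() { translate([244, 179, 0]) cube([4970, 159, 2430]); translate([672, 179, 0]) cube([790, 159, 1985]); }
translate([244, 3710, 0]) cube([4970, 159, 2430]);
translate([244, 338, 0]) cube([159, 3372, 2430]);
translate([5055, 338, 0]) cube([159, 3372, 2430]);
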